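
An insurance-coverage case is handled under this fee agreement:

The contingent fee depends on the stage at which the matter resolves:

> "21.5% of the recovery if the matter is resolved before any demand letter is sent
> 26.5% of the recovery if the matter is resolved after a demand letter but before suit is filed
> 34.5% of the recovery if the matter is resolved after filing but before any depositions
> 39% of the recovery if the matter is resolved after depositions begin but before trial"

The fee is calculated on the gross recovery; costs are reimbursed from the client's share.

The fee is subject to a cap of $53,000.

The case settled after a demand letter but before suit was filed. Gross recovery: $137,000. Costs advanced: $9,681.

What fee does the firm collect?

$36,305.00

Fee base is the gross recovery, $137,000; costs are reimbursed separately.
The matter settled after a demand letter but before suit was filed, so the 26.5% rate applies.
$137,000 × 26.5% = $36,305.00
$36,305.00 is under the $53,000 cap.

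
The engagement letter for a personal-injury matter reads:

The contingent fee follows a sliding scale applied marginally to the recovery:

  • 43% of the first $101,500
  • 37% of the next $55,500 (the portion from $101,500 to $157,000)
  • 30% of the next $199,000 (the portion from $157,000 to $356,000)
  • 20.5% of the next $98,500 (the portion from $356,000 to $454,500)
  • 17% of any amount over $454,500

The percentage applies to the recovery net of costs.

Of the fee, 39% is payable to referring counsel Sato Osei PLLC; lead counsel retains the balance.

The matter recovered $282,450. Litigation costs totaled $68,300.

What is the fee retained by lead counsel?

$49,608.25

Fee base (net of costs): $282,450 − $68,300 = $214,150
First $101,500 at 43% = $43,645.00
Next $55,500 at 37% = $20,535.00
Remaining $57,150 at 30% = $17,145.00
Fee: $43,645.00 + $20,535.00 + $17,145.00 = $81,325.00
Referral share: 39% of $81,325.00 = $31,716.75; lead counsel retains $81,325.00 − $31,716.75 = $49,608.25.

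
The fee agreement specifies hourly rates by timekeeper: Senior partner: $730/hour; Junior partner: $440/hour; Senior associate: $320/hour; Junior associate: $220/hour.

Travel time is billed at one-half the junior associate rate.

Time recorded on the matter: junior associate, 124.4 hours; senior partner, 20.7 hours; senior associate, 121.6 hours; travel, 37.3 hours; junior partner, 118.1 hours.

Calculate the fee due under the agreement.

Senior partner: 20.7 × $730 = $15,111.00
Junior partner: 118.1 × $440 = $51,964.00
Senior associate: 121.6 × $320 = $38,912.00
Junior associate: 124.4 × $220 = $27,368.00
Subtotal: $15,111.00 + $51,964.00 + $38,912.00 + $27,368.00 = $133,355.00
Travel: 37.3 × ($220 ÷ 2) = 37.3 × $110.00 = $4,103.00
Total: $133,355.00 + $4,103.00 = $137,458.00

$137,458.00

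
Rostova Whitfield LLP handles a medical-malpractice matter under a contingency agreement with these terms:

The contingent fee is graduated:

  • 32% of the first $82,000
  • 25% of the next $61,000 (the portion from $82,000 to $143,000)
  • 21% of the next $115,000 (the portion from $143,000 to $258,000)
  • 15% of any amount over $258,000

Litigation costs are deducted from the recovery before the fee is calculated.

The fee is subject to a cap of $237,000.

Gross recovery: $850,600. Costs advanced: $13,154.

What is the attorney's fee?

Fee base (net of costs): $850,600 − $13,154 = $837,446
First $82,000 at 32% = $26,240.00
Next $61,000 at 25% = $15,250.00
Next $115,000 at 21% = $24,150.00
Remaining $579,446 at 15% = $86,916.90
Fee: $26,240.00 + $15,250.00 + $24,150.00 + $86,916.90 = $152,556.90
$152,556.90 is under the $237,000 cap.

$152,556.90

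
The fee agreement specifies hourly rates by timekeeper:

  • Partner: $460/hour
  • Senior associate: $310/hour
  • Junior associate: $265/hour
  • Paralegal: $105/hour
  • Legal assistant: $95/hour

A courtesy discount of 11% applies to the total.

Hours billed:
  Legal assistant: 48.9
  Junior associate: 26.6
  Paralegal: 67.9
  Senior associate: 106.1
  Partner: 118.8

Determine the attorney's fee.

$94,663.07

Partner: 118.8 × $460 = $54,648.00
Senior associate: 106.1 × $310 = $32,891.00
Junior associate: 26.6 × $265 = $7,049.00
Paralegal: 67.9 × $105 = $7,129.50
Legal assistant: 48.9 × $95 = $4,645.50
Subtotal: $106,363.00
Less 11% discount: −$11,699.93
Total: $106,363.00 − $11,699.93 = $94,663.07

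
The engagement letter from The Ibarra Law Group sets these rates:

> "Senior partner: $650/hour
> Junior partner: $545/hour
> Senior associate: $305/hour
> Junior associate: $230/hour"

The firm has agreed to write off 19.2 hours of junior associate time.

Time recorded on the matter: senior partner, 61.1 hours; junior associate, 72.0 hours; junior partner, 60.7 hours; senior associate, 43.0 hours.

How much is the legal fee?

$98,055.50

Senior partner: 61.1 × $650 = $39,715.00
Junior partner: 60.7 × $545 = $33,081.50
Senior associate: 43.0 × $305 = $13,115.00
Junior associate: 72.0 × $230 = $16,560.00
Subtotal: $102,471.50
Write-off: 19.2 × $230 = $4,416.00
Total: $102,471.50 − $4,416.00 = $98,055.50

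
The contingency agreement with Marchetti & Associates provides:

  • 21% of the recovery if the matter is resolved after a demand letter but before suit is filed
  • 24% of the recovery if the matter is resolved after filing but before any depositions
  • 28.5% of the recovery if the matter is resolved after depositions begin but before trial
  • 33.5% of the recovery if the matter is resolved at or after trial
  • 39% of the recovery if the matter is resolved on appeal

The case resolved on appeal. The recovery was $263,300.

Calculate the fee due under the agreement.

The matter resolved on appeal, so the 39% rate applies.
$263,300 × 39% = $102,687.00

$102,687.00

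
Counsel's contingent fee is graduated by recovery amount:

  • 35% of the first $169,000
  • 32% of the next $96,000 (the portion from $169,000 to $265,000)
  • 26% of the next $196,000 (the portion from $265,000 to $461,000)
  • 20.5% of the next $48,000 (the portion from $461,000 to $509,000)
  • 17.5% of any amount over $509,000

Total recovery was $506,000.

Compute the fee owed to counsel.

$150,055.00

First $169,000 at 35% = $59,150.00
Next $96,000 at 32% = $30,720.00
Next $196,000 at 26% = $50,960.00
Remaining $45,000 at 20.5% = $9,225.00
Fee: $59,150.00 + $30,720.00 + $50,960.00 + $9,225.00 = $150,055.00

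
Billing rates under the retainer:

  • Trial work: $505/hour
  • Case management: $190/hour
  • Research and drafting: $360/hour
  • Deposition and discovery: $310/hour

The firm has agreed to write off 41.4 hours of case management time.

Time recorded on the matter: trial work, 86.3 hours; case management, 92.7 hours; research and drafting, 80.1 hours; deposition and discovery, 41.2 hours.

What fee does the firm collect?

$94,936.50

Trial work: 86.3 × $505 = $43,581.50
Case management: 92.7 × $190 = $17,613.00
Research and drafting: 80.1 × $360 = $28,836.00
Deposition and discovery: 41.2 × $310 = $12,772.00
Subtotal: $102,802.50
Write-off: 41.4 × $190 = $7,866.00
Total: $102,802.50 − $7,866.00 = $94,936.50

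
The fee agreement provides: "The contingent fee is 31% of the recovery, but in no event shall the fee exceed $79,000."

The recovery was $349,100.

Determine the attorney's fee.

31% of $349,100 = $108,221.00
That exceeds the $79,000 cap, so the fee is capped at $79,000.

$79,000.00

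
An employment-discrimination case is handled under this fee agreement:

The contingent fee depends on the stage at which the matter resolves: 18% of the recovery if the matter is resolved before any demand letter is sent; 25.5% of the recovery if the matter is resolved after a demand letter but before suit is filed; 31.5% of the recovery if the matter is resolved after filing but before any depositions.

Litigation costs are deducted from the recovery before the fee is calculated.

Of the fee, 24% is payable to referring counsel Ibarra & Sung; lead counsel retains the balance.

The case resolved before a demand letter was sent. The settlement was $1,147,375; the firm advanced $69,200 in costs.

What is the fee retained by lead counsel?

Fee base (net of costs): $1,147,375 − $69,200 = $1,078,175
The matter resolved before a demand letter was sent, so the 18% rate applies.
$1,078,175 × 18% = $194,071.50
Referral share: 24% of $194,071.50 = $46,577.16; lead counsel retains $194,071.50 − $46,577.16 = $147,494.34.

$147,494.34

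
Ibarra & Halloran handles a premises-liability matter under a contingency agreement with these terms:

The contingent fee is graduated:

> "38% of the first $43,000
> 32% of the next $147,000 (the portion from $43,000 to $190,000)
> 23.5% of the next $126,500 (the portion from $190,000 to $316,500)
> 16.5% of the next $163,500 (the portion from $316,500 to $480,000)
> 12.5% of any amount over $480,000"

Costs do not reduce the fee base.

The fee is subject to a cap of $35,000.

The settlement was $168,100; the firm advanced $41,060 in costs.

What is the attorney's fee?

Fee base is the gross recovery, $168,100; costs are reimbursed separately.
First $43,000 at 38% = $16,340.00
Remaining $125,100 at 32% = $40,032.00
Fee: $16,340.00 + $40,032.00 = $56,372.00
$56,372.00 exceeds the $35,000 cap, so the fee is capped at $35,000.00.

$35,000.00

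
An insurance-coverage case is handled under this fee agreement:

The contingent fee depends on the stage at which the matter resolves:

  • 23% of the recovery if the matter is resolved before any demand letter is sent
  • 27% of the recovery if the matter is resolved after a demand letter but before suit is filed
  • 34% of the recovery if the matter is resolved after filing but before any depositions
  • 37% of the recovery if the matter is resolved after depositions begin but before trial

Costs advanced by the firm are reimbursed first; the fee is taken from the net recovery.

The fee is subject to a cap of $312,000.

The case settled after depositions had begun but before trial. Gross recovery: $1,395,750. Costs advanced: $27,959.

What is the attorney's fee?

Fee base (net of costs): $1,395,750 − $27,959 = $1,367,791
The matter settled after depositions had begun but before trial, so the 37% rate applies.
$1,367,791 × 37% = $506,082.67
$506,082.67 exceeds the $312,000 cap, so the fee is capped at $312,000.00.

$312,000.00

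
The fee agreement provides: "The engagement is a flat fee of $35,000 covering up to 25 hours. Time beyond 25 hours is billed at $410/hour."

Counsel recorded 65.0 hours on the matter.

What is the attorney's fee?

$51,400.00

Flat fee: $35,000.00
Excess hours: 65.0 − 25 = 40.0
Overrun: 40.0 × $410 = $16,400.00
Total: $35,000.00 + $16,400.00 = $51,400.00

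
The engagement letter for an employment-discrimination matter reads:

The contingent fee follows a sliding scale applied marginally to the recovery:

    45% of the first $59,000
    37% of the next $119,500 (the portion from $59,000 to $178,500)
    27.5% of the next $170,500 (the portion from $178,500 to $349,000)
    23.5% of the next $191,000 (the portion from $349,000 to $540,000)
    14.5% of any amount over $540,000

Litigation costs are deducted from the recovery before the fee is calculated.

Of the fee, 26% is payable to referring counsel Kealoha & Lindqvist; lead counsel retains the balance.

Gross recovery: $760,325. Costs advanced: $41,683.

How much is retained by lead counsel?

Fee base (net of costs): $760,325 − $41,683 = $718,642
First $59,000 at 45% = $26,550.00
Next $119,500 at 37% = $44,215.00
Next $170,500 at 27.5% = $46,887.50
Next $191,000 at 23.5% = $44,885.00
Remaining $178,642 at 14.5% = $25,903.09
Fee: $26,550.00 + $44,215.00 + $46,887.50 + $44,885.00 + $25,903.09 = $188,440.59
Referral share: 26% of $188,440.59 = $48,994.55; lead counsel retains $188,440.59 − $48,994.55 = $139,446.04.

$139,446.04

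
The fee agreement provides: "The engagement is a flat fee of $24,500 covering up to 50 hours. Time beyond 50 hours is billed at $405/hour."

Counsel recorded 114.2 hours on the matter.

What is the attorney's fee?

$50,501.00

Flat fee: $24,500.00
Excess hours: 114.2 − 50 = 64.2
Overrun: 64.2 × $405 = $26,001.00
Total: $24,500.00 + $26,001.00 = $50,501.00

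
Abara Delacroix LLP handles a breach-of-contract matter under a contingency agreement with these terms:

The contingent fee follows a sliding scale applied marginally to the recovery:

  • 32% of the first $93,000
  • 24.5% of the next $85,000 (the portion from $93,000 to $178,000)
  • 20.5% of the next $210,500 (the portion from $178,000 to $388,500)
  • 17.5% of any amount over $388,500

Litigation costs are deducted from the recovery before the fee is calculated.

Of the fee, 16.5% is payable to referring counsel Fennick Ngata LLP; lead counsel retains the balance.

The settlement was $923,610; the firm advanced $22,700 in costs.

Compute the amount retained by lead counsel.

$153,146.72

Fee base (net of costs): $923,610 − $22,700 = $900,910
First $93,000 at 32% = $29,760.00
Next $85,000 at 24.5% = $20,825.00
Next $210,500 at 20.5% = $43,152.50
Remaining $512,410 at 17.5% = $89,671.75
Fee: $29,760.00 + $20,825.00 + $43,152.50 + $89,671.75 = $183,409.25
Referral share: 16.5% of $183,409.25 = $30,262.53; lead counsel retains $183,409.25 − $30,262.53 = $153,146.72.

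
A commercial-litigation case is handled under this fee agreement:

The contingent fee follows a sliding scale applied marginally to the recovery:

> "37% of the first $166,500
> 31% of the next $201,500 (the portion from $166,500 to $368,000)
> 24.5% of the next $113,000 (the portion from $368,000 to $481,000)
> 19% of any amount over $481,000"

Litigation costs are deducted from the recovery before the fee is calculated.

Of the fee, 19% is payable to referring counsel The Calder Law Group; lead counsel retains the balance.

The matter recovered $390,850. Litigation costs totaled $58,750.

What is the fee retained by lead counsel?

Fee base (net of costs): $390,850 − $58,750 = $332,100
First $166,500 at 37% = $61,605.00
Remaining $165,600 at 31% = $51,336.00
Fee: $61,605.00 + $51,336.00 = $112,941.00
Referral share: 19% of $112,941.00 = $21,458.79; lead counsel retains $112,941.00 − $21,458.79 = $91,482.21.

$91,482.21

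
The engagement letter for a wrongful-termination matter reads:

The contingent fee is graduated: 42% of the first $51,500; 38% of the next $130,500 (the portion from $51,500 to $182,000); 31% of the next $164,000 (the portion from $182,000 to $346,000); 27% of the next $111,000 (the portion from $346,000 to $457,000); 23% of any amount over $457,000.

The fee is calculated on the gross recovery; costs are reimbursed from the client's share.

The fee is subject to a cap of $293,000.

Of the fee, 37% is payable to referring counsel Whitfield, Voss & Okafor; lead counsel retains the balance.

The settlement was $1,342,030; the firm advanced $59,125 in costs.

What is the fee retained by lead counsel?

$184,590.00

Fee base is the gross recovery, $1,342,030; costs are reimbursed separately.
First $51,500 at 42% = $21,630.00
Next $130,500 at 38% = $49,590.00
Next $164,000 at 31% = $50,840.00
Next $111,000 at 27% = $29,970.00
Remaining $885,030 at 23% = $203,556.90
Fee: $21,630.00 + $49,590.00 + $50,840.00 + $29,970.00 + $203,556.90 = $355,586.90
$355,586.90 exceeds the $293,000 cap, so the fee is capped at $293,000.00.
Referral share: 37% of $293,000.00 = $108,410.00; lead counsel retains $293,000.00 − $108,410.00 = $184,590.00.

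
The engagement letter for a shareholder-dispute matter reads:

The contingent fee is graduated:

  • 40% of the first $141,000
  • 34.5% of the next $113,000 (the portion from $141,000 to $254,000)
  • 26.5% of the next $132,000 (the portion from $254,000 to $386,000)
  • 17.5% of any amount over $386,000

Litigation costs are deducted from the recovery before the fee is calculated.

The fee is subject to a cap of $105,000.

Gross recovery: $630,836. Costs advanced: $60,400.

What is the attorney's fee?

Fee base (net of costs): $630,836 − $60,400 = $570,436
First $141,000 at 40% = $56,400.00
Next $113,000 at 34.5% = $38,985.00
Next $132,000 at 26.5% = $34,980.00
Remaining $184,436 at 17.5% = $32,276.30
Fee: $56,400.00 + $38,985.00 + $34,980.00 + $32,276.30 = $162,641.30
$162,641.30 exceeds the $105,000 cap, so the fee is capped at $105,000.00.

$105,000.00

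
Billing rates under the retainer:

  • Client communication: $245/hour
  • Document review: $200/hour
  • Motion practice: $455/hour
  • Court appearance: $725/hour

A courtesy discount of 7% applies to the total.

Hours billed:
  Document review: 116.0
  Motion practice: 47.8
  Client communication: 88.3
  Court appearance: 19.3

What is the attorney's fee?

Client communication: 88.3 × $245 = $21,633.50
Document review: 116.0 × $200 = $23,200.00
Motion practice: 47.8 × $455 = $21,749.00
Court appearance: 19.3 × $725 = $13,992.50
Subtotal: $80,575.00
Less 7% discount: −$5,640.25
Total: $80,575.00 − $5,640.25 = $74,934.75

$74,934.75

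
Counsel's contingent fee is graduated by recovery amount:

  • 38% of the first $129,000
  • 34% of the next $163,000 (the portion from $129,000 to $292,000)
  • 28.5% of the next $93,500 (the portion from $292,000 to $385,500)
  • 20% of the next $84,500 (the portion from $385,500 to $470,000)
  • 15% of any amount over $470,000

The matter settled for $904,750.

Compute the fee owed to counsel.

$213,200.00

First $129,000 at 38% = $49,020.00
Next $163,000 at 34% = $55,420.00
Next $93,500 at 28.5% = $26,647.50
Next $84,500 at 20% = $16,900.00
Remaining $434,750 at 15% = $65,212.50
Fee: $49,020.00 + $55,420.00 + $26,647.50 + $16,900.00 + $65,212.50 = $213,200.00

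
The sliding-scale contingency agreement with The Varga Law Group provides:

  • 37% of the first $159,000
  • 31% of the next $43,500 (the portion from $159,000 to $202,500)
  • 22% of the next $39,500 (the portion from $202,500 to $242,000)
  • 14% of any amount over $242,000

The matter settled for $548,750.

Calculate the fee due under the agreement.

First $159,000 at 37% = $58,830.00
Next $43,500 at 31% = $13,485.00
Next $39,500 at 22% = $8,690.00
Remaining $306,750 at 14% = $42,945.00
Fee: $58,830.00 + $13,485.00 + $8,690.00 + $42,945.00 = $123,950.00

$123,950.00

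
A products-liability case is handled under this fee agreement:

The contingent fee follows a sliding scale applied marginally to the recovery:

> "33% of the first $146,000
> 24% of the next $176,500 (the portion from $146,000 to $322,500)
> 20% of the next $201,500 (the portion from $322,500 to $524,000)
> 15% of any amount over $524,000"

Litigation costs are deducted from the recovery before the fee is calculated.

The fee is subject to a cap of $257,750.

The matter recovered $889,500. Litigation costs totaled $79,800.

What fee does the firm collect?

$173,695.00

Fee base (net of costs): $889,500 − $79,800 = $809,700
First $146,000 at 33% = $48,180.00
Next $176,500 at 24% = $42,360.00
Next $201,500 at 20% = $40,300.00
Remaining $285,700 at 15% = $42,855.00
Fee: $48,180.00 + $42,360.00 + $40,300.00 + $42,855.00 = $173,695.00
$173,695.00 is under the $257,750 cap.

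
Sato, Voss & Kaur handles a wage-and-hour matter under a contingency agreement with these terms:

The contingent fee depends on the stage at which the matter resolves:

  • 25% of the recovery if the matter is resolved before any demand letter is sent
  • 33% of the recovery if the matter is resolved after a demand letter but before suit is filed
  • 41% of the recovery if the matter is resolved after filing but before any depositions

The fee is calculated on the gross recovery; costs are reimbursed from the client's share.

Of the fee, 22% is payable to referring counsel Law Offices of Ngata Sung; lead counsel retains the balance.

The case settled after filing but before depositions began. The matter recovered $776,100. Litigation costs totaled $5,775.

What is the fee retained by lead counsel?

$248,196.78

Fee base is the gross recovery, $776,100; costs are reimbursed separately.
The matter settled after filing but before depositions began, so the 41% rate applies.
$776,100 × 41% = $318,201.00
Referral share: 22% of $318,201.00 = $70,004.22; lead counsel retains $318,201.00 − $70,004.22 = $248,196.78.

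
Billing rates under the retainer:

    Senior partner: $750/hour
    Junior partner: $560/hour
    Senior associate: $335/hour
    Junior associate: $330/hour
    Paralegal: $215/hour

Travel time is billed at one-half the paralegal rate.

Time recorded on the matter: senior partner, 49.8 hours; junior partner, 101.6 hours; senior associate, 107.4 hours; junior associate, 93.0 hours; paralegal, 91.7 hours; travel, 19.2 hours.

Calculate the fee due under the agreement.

$182,694.50

Senior partner: 49.8 × $750 = $37,350.00
Junior partner: 101.6 × $560 = $56,896.00
Senior associate: 107.4 × $335 = $35,979.00
Junior associate: 93.0 × $330 = $30,690.00
Paralegal: 91.7 × $215 = $19,715.50
Subtotal: $37,350.00 + $56,896.00 + $35,979.00 + $30,690.00 + $19,715.50 = $180,630.50
Travel: 19.2 × ($215 ÷ 2) = 19.2 × $107.50 = $2,064.00
Total: $180,630.50 + $2,064.00 = $182,694.50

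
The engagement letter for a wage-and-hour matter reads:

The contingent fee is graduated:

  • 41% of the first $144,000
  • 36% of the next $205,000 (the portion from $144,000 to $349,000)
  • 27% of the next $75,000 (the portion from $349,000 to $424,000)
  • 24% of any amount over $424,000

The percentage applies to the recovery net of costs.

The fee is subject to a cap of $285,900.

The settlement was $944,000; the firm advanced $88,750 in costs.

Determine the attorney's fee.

$256,590.00

Fee base (net of costs): $944,000 − $88,750 = $855,250
First $144,000 at 41% = $59,040.00
Next $205,000 at 36% = $73,800.00
Next $75,000 at 27% = $20,250.00
Remaining $431,250 at 24% = $103,500.00
Fee: $59,040.00 + $73,800.00 + $20,250.00 + $103,500.00 = $256,590.00
$256,590.00 is under the $285,900 cap.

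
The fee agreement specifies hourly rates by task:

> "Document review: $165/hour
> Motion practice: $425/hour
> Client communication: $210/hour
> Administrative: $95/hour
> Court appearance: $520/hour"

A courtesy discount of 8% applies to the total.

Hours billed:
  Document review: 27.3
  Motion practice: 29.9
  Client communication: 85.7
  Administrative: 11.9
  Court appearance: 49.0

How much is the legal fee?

Document review: 27.3 × $165 = $4,504.50
Motion practice: 29.9 × $425 = $12,707.50
Client communication: 85.7 × $210 = $17,997.00
Administrative: 11.9 × $95 = $1,130.50
Court appearance: 49.0 × $520 = $25,480.00
Subtotal: $61,819.50
Less 8% discount: −$4,945.56
Total: $61,819.50 − $4,945.56 = $56,873.94

$56,873.94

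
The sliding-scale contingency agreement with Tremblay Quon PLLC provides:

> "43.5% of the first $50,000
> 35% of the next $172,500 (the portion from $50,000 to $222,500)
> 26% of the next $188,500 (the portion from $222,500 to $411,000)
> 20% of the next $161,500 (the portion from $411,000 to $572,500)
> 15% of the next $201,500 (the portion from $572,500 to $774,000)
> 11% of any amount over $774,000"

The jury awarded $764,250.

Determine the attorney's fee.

First $50,000 at 43.5% = $21,750.00
Next $172,500 at 35% = $60,375.00
Next $188,500 at 26% = $49,010.00
Next $161,500 at 20% = $32,300.00
Remaining $191,750 at 15% = $28,762.50
Fee: $21,750.00 + $60,375.00 + $49,010.00 + $32,300.00 + $28,762.50 = $192,197.50

$192,197.50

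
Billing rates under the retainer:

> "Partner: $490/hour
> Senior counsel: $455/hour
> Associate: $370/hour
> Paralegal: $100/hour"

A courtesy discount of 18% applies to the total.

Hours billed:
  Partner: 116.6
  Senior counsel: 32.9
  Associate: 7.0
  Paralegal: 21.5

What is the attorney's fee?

$63,011.67

Partner: 116.6 × $490 = $57,134.00
Senior counsel: 32.9 × $455 = $14,969.50
Associate: 7.0 × $370 = $2,590.00
Paralegal: 21.5 × $100 = $2,150.00
Subtotal: $76,843.50
Less 18% discount: −$13,831.83
Total: $76,843.50 − $13,831.83 = $63,011.67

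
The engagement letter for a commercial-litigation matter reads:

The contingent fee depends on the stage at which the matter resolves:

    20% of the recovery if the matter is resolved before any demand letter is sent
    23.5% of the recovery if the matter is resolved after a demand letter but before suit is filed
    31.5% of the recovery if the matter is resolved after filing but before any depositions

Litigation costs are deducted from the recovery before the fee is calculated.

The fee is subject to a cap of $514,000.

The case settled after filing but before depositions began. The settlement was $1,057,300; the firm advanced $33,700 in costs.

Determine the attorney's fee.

Fee base (net of costs): $1,057,300 − $33,700 = $1,023,600
The matter settled after filing but before depositions began, so the 31.5% rate applies.
$1,023,600 × 31.5% = $322,434.00
$322,434.00 is under the $514,000 cap.

$322,434.00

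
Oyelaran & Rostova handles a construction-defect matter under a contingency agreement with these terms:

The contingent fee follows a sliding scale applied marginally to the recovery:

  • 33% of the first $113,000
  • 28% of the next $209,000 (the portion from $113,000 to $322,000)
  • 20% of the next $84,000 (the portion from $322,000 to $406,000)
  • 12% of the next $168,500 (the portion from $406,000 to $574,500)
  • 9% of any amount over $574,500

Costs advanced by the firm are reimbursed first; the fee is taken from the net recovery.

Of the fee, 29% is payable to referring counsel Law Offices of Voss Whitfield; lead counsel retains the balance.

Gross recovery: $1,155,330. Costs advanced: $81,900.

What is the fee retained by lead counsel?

$126,190.93

Fee base (net of costs): $1,155,330 − $81,900 = $1,073,430
First $113,000 at 33% = $37,290.00
Next $209,000 at 28% = $58,520.00
Next $84,000 at 20% = $16,800.00
Next $168,500 at 12% = $20,220.00
Remaining $498,930 at 9% = $44,903.70
Fee: $37,290.00 + $58,520.00 + $16,800.00 + $20,220.00 + $44,903.70 = $177,733.70
Referral share: 29% of $177,733.70 = $51,542.77; lead counsel retains $177,733.70 − $51,542.77 = $126,190.93.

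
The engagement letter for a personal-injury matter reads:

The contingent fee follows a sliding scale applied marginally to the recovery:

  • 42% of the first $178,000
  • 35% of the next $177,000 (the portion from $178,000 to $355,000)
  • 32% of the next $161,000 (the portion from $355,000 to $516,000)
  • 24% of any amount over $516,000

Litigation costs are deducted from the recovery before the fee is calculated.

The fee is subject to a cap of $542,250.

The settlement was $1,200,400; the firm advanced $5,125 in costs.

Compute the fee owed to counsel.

$351,256.00

Fee base (net of costs): $1,200,400 − $5,125 = $1,195,275
First $178,000 at 42% = $74,760.00
Next $177,000 at 35% = $61,950.00
Next $161,000 at 32% = $51,520.00
Remaining $679,275 at 24% = $163,026.00
Fee: $74,760.00 + $61,950.00 + $51,520.00 + $163,026.00 = $351,256.00
$351,256.00 is under the $542,250 cap.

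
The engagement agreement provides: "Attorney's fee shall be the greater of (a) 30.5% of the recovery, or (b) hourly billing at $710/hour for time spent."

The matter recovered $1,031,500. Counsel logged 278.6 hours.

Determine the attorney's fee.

$314,607.50

(a) 30.5% of $1,031,500 = $314,607.50
(b) 278.6 × $710 = $197,806.00
The greater is (a): $314,607.50.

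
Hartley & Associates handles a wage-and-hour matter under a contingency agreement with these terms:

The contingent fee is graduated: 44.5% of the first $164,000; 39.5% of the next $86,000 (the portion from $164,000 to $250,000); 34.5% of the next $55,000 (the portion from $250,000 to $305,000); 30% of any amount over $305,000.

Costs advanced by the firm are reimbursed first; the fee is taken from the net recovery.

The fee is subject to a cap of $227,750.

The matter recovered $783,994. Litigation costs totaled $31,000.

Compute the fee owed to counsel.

$227,750.00

Fee base (net of costs): $783,994 − $31,000 = $752,994
First $164,000 at 44.5% = $72,980.00
Next $86,000 at 39.5% = $33,970.00
Next $55,000 at 34.5% = $18,975.00
Remaining $447,994 at 30% = $134,398.20
Fee: $72,980.00 + $33,970.00 + $18,975.00 + $134,398.20 = $260,323.20
$260,323.20 exceeds the $227,750 cap, so the fee is capped at $227,750.00.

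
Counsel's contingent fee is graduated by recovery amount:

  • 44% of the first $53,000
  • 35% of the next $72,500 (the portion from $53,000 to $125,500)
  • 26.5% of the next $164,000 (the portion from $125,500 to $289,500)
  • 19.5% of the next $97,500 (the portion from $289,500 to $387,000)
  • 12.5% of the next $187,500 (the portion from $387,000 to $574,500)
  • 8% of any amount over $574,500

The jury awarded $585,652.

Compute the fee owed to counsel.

$135,497.16

First $53,000 at 44% = $23,320.00
Next $72,500 at 35% = $25,375.00
Next $164,000 at 26.5% = $43,460.00
Next $97,500 at 19.5% = $19,012.50
Next $187,500 at 12.5% = $23,437.50
Remaining $11,152 at 8% = $892.16
Fee: $23,320.00 + $25,375.00 + $43,460.00 + $19,012.50 + $23,437.50 + $892.16 = $135,497.16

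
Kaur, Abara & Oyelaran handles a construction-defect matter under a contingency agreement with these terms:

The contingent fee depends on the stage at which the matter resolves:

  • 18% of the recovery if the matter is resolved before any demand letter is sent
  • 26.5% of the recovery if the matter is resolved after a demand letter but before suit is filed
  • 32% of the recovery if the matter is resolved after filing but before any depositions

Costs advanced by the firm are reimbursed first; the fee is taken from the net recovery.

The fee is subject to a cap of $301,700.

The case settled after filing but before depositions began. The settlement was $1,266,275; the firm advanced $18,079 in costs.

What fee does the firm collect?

$301,700.00

Fee base (net of costs): $1,266,275 − $18,079 = $1,248,196
The matter settled after filing but before depositions began, so the 32% rate applies.
$1,248,196 × 32% = $399,422.72
$399,422.72 exceeds the $301,700 cap, so the fee is capped at $301,700.00.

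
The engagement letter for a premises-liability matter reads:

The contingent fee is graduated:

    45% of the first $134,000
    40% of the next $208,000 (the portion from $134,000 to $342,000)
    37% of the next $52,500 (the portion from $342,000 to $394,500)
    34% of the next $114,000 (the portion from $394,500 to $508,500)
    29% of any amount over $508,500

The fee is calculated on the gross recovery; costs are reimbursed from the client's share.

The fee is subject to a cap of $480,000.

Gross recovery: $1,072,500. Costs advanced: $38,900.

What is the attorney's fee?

$365,245.00

Fee base is the gross recovery, $1,072,500; costs are reimbursed separately.
First $134,000 at 45% = $60,300.00
Next $208,000 at 40% = $83,200.00
Next $52,500 at 37% = $19,425.00
Next $114,000 at 34% = $38,760.00
Remaining $564,000 at 29% = $163,560.00
Fee: $60,300.00 + $83,200.00 + $19,425.00 + $38,760.00 + $163,560.00 = $365,245.00
$365,245.00 is under the $480,000 cap.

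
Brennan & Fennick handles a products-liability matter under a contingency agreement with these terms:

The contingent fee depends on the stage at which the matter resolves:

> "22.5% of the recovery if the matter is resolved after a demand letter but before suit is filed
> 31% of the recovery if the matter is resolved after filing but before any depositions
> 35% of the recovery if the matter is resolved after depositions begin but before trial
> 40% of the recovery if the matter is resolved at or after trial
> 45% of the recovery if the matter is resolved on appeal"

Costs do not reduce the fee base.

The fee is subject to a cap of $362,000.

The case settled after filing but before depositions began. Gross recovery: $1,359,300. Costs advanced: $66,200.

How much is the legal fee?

$362,000.00

Fee base is the gross recovery, $1,359,300; costs are reimbursed separately.
The matter settled after filing but before depositions began, so the 31% rate applies.
$1,359,300 × 31% = $421,383.00
$421,383.00 exceeds the $362,000 cap, so the fee is capped at $362,000.00.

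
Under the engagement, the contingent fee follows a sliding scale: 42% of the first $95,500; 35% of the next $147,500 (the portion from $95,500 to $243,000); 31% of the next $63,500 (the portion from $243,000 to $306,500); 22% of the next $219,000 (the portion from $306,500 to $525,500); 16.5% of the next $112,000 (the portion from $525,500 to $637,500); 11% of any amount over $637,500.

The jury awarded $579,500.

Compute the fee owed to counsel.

$168,510.00

First $95,500 at 42% = $40,110.00
Next $147,500 at 35% = $51,625.00
Next $63,500 at 31% = $19,685.00
Next $219,000 at 22% = $48,180.00
Remaining $54,000 at 16.5% = $8,910.00
Fee: $40,110.00 + $51,625.00 + $19,685.00 + $48,180.00 + $8,910.00 = $168,510.00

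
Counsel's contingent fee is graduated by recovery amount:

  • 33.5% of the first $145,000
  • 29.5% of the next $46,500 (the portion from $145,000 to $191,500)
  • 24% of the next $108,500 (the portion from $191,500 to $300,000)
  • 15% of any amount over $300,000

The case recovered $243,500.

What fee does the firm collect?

First $145,000 at 33.5% = $48,575.00
Next $46,500 at 29.5% = $13,717.50
Remaining $52,000 at 24% = $12,480.00
Fee: $48,575.00 + $13,717.50 + $12,480.00 = $74,772.50

$74,772.50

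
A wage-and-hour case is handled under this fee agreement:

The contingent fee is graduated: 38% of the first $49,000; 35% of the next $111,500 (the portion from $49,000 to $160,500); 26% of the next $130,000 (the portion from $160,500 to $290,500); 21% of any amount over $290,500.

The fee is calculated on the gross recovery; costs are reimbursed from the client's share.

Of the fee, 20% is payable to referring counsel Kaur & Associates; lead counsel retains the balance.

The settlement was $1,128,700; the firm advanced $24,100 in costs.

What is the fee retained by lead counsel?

$213,973.60

Fee base is the gross recovery, $1,128,700; costs are reimbursed separately.
First $49,000 at 38% = $18,620.00
Next $111,500 at 35% = $39,025.00
Next $130,000 at 26% = $33,800.00
Remaining $838,200 at 21% = $176,022.00
Fee: $18,620.00 + $39,025.00 + $33,800.00 + $176,022.00 = $267,467.00
Referral share: 20% of $267,467.00 = $53,493.40; lead counsel retains $267,467.00 − $53,493.40 = $213,973.60.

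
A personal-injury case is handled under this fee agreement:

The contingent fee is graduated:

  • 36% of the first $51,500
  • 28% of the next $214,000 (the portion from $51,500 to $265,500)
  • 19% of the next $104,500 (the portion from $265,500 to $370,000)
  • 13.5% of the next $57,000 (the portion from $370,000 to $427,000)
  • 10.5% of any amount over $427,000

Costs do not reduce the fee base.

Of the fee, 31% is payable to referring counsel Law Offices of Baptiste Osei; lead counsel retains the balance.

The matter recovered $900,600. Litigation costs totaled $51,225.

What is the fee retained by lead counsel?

Fee base is the gross recovery, $900,600; costs are reimbursed separately.
First $51,500 at 36% = $18,540.00
Next $214,000 at 28% = $59,920.00
Next $104,500 at 19% = $19,855.00
Next $57,000 at 13.5% = $7,695.00
Remaining $473,600 at 10.5% = $49,728.00
Fee: $18,540.00 + $59,920.00 + $19,855.00 + $7,695.00 + $49,728.00 = $155,738.00
Referral share: 31% of $155,738.00 = $48,278.78; lead counsel retains $155,738.00 − $48,278.78 = $107,459.22.

$107,459.22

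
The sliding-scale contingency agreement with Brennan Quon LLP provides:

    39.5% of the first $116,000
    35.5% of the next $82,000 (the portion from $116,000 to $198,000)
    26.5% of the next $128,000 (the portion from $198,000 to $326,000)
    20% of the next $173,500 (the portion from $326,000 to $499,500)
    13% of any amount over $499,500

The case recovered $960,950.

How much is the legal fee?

$203,538.50

First $116,000 at 39.5% = $45,820.00
Next $82,000 at 35.5% = $29,110.00
Next $128,000 at 26.5% = $33,920.00
Next $173,500 at 20% = $34,700.00
Remaining $461,450 at 13% = $59,988.50
Fee: $45,820.00 + $29,110.00 + $33,920.00 + $34,700.00 + $59,988.50 = $203,538.50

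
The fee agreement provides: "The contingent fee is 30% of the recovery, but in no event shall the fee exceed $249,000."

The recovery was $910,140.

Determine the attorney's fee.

$249,000.00

30% of $910,140 = $273,042.00
That exceeds the $249,000 cap, so the fee is capped at $249,000.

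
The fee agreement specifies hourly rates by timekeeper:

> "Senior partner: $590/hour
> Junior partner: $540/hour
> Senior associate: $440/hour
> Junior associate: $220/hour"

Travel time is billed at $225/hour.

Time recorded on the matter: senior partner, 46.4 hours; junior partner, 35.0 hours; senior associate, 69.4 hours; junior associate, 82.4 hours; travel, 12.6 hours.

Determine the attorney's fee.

Senior partner: 46.4 × $590 = $27,376.00
Junior partner: 35.0 × $540 = $18,900.00
Senior associate: 69.4 × $440 = $30,536.00
Junior associate: 82.4 × $220 = $18,128.00
Subtotal: $27,376.00 + $18,900.00 + $30,536.00 + $18,128.00 = $94,940.00
Travel: 12.6 × $225 = $2,835.00
Total: $94,940.00 + $2,835.00 = $97,775.00

$97,775.00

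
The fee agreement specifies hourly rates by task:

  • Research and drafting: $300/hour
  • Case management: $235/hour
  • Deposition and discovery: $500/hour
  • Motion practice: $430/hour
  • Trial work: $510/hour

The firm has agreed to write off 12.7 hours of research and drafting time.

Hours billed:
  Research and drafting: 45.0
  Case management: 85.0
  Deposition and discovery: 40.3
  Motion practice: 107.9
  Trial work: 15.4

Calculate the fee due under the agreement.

$104,066.00

Research and drafting: 45.0 × $300 = $13,500.00
Case management: 85.0 × $235 = $19,975.00
Deposition and discovery: 40.3 × $500 = $20,150.00
Motion practice: 107.9 × $430 = $46,397.00
Trial work: 15.4 × $510 = $7,854.00
Subtotal: $107,876.00
Write-off: 12.7 × $300 = $3,810.00
Total: $107,876.00 − $3,810.00 = $104,066.00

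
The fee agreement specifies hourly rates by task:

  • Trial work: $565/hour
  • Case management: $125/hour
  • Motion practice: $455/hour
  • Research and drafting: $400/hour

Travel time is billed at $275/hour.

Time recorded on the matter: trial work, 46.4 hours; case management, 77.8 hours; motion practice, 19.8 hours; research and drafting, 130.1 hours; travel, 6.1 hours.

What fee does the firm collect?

Trial work: 46.4 × $565 = $26,216.00
Case management: 77.8 × $125 = $9,725.00
Motion practice: 19.8 × $455 = $9,009.00
Research and drafting: 130.1 × $400 = $52,040.00
Subtotal: $26,216.00 + $9,725.00 + $9,009.00 + $52,040.00 = $96,990.00
Travel: 6.1 × $275 = $1,677.50
Total: $96,990.00 + $1,677.50 = $98,667.50

$98,667.50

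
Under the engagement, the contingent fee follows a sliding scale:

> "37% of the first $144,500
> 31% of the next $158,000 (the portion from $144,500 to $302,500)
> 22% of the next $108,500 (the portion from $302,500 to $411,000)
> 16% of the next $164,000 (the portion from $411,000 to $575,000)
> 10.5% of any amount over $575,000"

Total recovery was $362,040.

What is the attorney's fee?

$115,543.80

First $144,500 at 37% = $53,465.00
Next $158,000 at 31% = $48,980.00
Remaining $59,540 at 22% = $13,098.80
Fee: $53,465.00 + $48,980.00 + $13,098.80 = $115,543.80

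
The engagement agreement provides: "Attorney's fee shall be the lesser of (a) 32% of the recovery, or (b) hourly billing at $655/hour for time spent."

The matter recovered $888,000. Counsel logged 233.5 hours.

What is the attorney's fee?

(a) 32% of $888,000 = $284,160.00
(b) 233.5 × $655 = $152,942.50
The lesser is (b): $152,942.50.

$152,942.50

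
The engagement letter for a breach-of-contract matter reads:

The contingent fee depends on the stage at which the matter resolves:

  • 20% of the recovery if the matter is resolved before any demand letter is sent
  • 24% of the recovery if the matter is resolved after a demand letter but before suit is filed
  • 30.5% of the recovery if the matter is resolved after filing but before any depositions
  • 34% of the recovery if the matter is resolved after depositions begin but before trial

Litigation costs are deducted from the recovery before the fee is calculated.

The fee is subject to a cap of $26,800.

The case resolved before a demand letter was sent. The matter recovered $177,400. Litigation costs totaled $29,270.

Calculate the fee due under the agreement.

Fee base (net of costs): $177,400 − $29,270 = $148,130
The matter resolved before a demand letter was sent, so the 20% rate applies.
$148,130 × 20% = $29,626.00
$29,626.00 exceeds the $26,800 cap, so the fee is capped at $26,800.00.

$26,800.00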